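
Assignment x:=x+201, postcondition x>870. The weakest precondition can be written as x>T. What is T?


Formula: wp(x:=E, P) = P[E/x] (substitute E for x in postcondition)
Step 1: Postcondition: x>870
Step 2: Substitute x+201 for x: x+201>870
Step 3: Solve for x: x > 870-201 = 669

669


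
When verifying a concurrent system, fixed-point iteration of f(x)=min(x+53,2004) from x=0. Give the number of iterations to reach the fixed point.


Step 1: x=0, cap=2004, increment=53
Step 2: x grows by 53 each step until capped at 2004; fixed point is x=2004
Step 3: iterations = ceil(2004/53) = 38

38


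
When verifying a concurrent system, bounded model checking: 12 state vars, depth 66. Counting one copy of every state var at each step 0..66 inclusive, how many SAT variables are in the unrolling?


BMC unrolls to depth k, creating one copy of each state var for steps 0..k.
Step count = 66 + 1 = 67 (steps 0 through 66)
Vars per step = 12
Total = 12 * 67 = 804

804


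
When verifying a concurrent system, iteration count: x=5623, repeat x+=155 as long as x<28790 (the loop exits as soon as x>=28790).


Step 1: x goes from 5623 toward 28790 by 155; the body runs while x<28790, so iterations = ceil((bound-start)/step)
Step 2: Distance=23167
Step 3: ceil(23167/155)=150

150


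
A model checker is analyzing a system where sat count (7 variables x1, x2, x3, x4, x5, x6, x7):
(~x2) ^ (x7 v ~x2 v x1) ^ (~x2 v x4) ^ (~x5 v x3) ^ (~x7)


CNF with 5 clauses over 7 vars (128 assignments).
An assignment satisfies CNF iff every clause has >=1 true literal.
Check each row (bits = x1,x2,x3,x4,x5,x6,x7; clause T/F shown):
  row 0 [0000000]: clauses=TTTTT -> 1
  row 1 [0000001]: clauses=TTTTF -> 0
  row 2 [0000010]: clauses=TTTTT -> 1
  row 3 [0000011]: clauses=TTTTF -> 0
  row 4 [0000100]: clauses=TTTFT -> 0
  (every remaining row is evaluated the same way; all 128 results are listed next)
Full result column, 8 rows per line (x1,x2,x3,x4 fixed per line; x5,x6,x7 runs 000..111 left to right):
  rows 0-7 [x1,x2,x3,x4=0000]: 10100000  (ones: 2)
  rows 8-15 [x1,x2,x3,x4=0001]: 10100000  (ones: 2)
  rows 16-23 [x1,x2,x3,x4=0010]: 10101010  (ones: 4)
  rows 24-31 [x1,x2,x3,x4=0011]: 10101010  (ones: 4)
  rows 32-39 [x1,x2,x3,x4=0100]: 00000000  (ones: 0)
  rows 40-47 [x1,x2,x3,x4=0101]: 00000000  (ones: 0)
  rows 48-55 [x1,x2,x3,x4=0110]: 00000000  (ones: 0)
  rows 56-63 [x1,x2,x3,x4=0111]: 00000000  (ones: 0)
  rows 64-71 [x1,x2,x3,x4=1000]: 10100000  (ones: 2)
  rows 72-79 [x1,x2,x3,x4=1001]: 10100000  (ones: 2)
  rows 80-87 [x1,x2,x3,x4=1010]: 10101010  (ones: 4)
  rows 88-95 [x1,x2,x3,x4=1011]: 10101010  (ones: 4)
  rows 96-103 [x1,x2,x3,x4=1100]: 00000000  (ones: 0)
  rows 104-111 [x1,x2,x3,x4=1101]: 00000000  (ones: 0)
  rows 112-119 [x1,x2,x3,x4=1110]: 00000000  (ones: 0)
  rows 120-127 [x1,x2,x3,x4=1111]: 00000000  (ones: 0)
Satisfying assignments = 2+2+4+4+0+0+0+0+2+2+4+4+0+0+0+0 = 24

24


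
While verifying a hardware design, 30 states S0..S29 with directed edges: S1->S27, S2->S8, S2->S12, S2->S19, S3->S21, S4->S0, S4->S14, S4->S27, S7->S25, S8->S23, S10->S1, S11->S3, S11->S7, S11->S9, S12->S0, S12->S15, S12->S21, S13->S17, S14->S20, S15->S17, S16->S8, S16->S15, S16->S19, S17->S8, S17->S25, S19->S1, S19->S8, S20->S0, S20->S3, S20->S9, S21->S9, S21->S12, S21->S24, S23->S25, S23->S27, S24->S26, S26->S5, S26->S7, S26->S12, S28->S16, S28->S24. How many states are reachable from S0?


BFS from S0:
  layer 0: {S0}
Reachable set: {S0}
Count = 1

1


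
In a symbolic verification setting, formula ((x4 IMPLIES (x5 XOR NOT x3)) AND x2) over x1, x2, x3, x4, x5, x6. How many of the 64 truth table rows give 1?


Formula: ((x4 IMPLIES (x5 XOR NOT x3)) AND x2) over 6 vars (64 rows)
Evaluate each row (x1, x2, x3, x4, x5, x6 as bits, MSB first):
  row 0 [000000]: ((0 IMPLIES (0 XOR NOT 0)) AND 0) -> 0
  row 1 [000001]: ((0 IMPLIES (0 XOR NOT 0)) AND 0) -> 0
  row 2 [000010]: ((0 IMPLIES (1 XOR NOT 0)) AND 0) -> 0
  row 3 [000011]: ((0 IMPLIES (1 XOR NOT 0)) AND 0) -> 0
  row 4 [000100]: ((1 IMPLIES (0 XOR NOT 0)) AND 0) -> 0
  (every remaining row is evaluated the same way; all 64 results are listed next)
Full result column, 8 rows per line (x1,x2,x3 fixed per line; x4,x5,x6 runs 000..111 left to right):
  rows 0-7 [x1,x2,x3=000]: 00000000  (ones: 0)
  rows 8-15 [x1,x2,x3=001]: 00000000  (ones: 0)
  rows 16-23 [x1,x2,x3=010]: 11111100  (ones: 6)
  rows 24-31 [x1,x2,x3=011]: 11110011  (ones: 6)
  rows 32-39 [x1,x2,x3=100]: 00000000  (ones: 0)
  rows 40-47 [x1,x2,x3=101]: 00000000  (ones: 0)
  rows 48-55 [x1,x2,x3=110]: 11111100  (ones: 6)
  rows 56-63 [x1,x2,x3=111]: 11110011  (ones: 6)
Count of 1-rows = 0+0+6+6+0+0+6+6 = 24

24


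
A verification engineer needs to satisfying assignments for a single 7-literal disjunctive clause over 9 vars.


Step 1: Total=2^9=512
Step 2: Unsat when all 7 false: 2^2=4
Step 3: Sat=512-4=508

508


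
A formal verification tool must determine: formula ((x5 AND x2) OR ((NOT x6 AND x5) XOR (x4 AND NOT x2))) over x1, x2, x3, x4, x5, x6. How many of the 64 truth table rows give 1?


Formula: ((x5 AND x2) OR ((NOT x6 AND x5) XOR (x4 AND NOT x2))) over 6 vars (64 rows)
Evaluate each row (x1, x2, x3, x4, x5, x6 as bits, MSB first):
  row 0 [000000]: ((0 AND 0) OR ((NOT 0 AND 0) XOR (0 AND NOT 0))) -> 0
  row 1 [000001]: ((0 AND 0) OR ((NOT 1 AND 0) XOR (0 AND NOT 0))) -> 0
  row 2 [000010]: ((1 AND 0) OR ((NOT 0 AND 1) XOR (0 AND NOT 0))) -> 1
  row 3 [000011]: ((1 AND 0) OR ((NOT 1 AND 1) XOR (0 AND NOT 0))) -> 0
  row 4 [000100]: ((0 AND 0) OR ((NOT 0 AND 0) XOR (1 AND NOT 0))) -> 1
  (every remaining row is evaluated the same way; all 64 results are listed next)
Full result column, 8 rows per line (x1,x2,x3 fixed per line; x4,x5,x6 runs 000..111 left to right):
  rows 0-7 [x1,x2,x3=000]: 00101101  (ones: 4)
  rows 8-15 [x1,x2,x3=001]: 00101101  (ones: 4)
  rows 16-23 [x1,x2,x3=010]: 00110011  (ones: 4)
  rows 24-31 [x1,x2,x3=011]: 00110011  (ones: 4)
  rows 32-39 [x1,x2,x3=100]: 00101101  (ones: 4)
  rows 40-47 [x1,x2,x3=101]: 00101101  (ones: 4)
  rows 48-55 [x1,x2,x3=110]: 00110011  (ones: 4)
  rows 56-63 [x1,x2,x3=111]: 00110011  (ones: 4)
Count of 1-rows = 4+4+4+4+4+4+4+4 = 32

32


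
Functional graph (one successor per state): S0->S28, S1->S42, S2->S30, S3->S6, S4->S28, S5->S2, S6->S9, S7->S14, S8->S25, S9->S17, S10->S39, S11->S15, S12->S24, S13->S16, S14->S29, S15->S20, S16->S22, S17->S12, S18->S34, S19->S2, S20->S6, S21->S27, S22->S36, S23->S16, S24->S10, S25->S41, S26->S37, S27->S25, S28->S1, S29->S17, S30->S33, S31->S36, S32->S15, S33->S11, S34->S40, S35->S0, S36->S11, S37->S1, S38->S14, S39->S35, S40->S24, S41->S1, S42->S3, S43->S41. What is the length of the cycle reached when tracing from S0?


Trace from S0 until a state repeats:
  S0 -> S28 -> S1 -> S42 -> S3 -> S6 -> S9 -> S17 -> S12 -> S24 -> S10 -> S39 -> S35 -> S0
S0 first seen at step 0, revisited at step 13.
Cycle length = 13 - 0 = 13

13


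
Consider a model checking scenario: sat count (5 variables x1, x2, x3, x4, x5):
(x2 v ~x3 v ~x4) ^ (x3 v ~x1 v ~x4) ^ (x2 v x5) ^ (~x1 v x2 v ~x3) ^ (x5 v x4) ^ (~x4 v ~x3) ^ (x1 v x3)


CNF with 7 clauses over 5 vars (32 assignments).
An assignment satisfies CNF iff every clause has >=1 true literal.
Check each row (bits = x1,x2,x3,x4,x5; clause T/F shown):
  row 0 [00000]: clauses=TTFTFTF -> 0
  row 1 [00001]: clauses=TTTTTTF -> 0
  row 2 [00010]: clauses=TTFTTTF -> 0
  row 3 [00011]: clauses=TTTTTTF -> 0
  row 4 [00100]: clauses=TTFTFTT -> 0
  row 5 [00101]: clauses=TTTTTTT -> 1
  row 6 [00110]: clauses=FTFTTFT -> 0
  row 7 [00111]: clauses=FTTTTFT -> 0
  row 8 [01000]: clauses=TTTTFTF -> 0
  row 9 [01001]: clauses=TTTTTTF -> 0
  row 10 [01010]: clauses=TTTTTTF -> 0
  row 11 [01011]: clauses=TTTTTTF -> 0
  row 12 [01100]: clauses=TTTTFTT -> 0
  row 13 [01101]: clauses=TTTTTTT -> 1
  row 14 [01110]: clauses=TTTTTFT -> 0
  row 15 [01111]: clauses=TTTTTFT -> 0
  row 16 [10000]: clauses=TTFTFTT -> 0
  row 17 [10001]: clauses=TTTTTTT -> 1
  row 18 [10010]: clauses=TFFTTTT -> 0
  row 19 [10011]: clauses=TFTTTTT -> 0
  row 20 [10100]: clauses=TTFFFTT -> 0
  row 21 [10101]: clauses=TTTFTTT -> 0
  row 22 [10110]: clauses=FTFFTFT -> 0
  row 23 [10111]: clauses=FTTFTFT -> 0
  row 24 [11000]: clauses=TTTTFTT -> 0
  row 25 [11001]: clauses=TTTTTTT -> 1
  row 26 [11010]: clauses=TFTTTTT -> 0
  row 27 [11011]: clauses=TFTTTTT -> 0
  row 28 [11100]: clauses=TTTTFTT -> 0
  row 29 [11101]: clauses=TTTTTTT -> 1
  row 30 [11110]: clauses=TTTTTFT -> 0
  row 31 [11111]: clauses=TTTTTFT -> 0
Full result column, 8 rows per line (x1,x2 fixed per line; x3,x4,x5 runs 000..111 left to right):
  rows 0-7 [x1,x2=00]: 00000100  (ones: 1)
  rows 8-15 [x1,x2=01]: 00000100  (ones: 1)
  rows 16-23 [x1,x2=10]: 01000000  (ones: 1)
  rows 24-31 [x1,x2=11]: 01000100  (ones: 2)
Satisfying assignments = 1+1+1+2 = 5

5


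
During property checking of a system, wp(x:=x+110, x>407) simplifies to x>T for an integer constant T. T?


Formula: wp(x:=E, P) = P[E/x] (substitute E for x in postcondition)
Step 1: Postcondition: x>407
Step 2: Substitute x+110 for x: x+110>407
Step 3: Solve for x: x > 407-110 = 297

297


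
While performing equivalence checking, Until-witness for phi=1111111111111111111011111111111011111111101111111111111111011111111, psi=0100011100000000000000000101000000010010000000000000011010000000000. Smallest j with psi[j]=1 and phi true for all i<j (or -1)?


(phi U psi) at 0: need smallest j with psi[j]=1 and phi[i]=1 for all i in [0,j).
Scan from step 0:
  step 0: phi=1, psi=0 -> continue
  step 1: psi=1 and phi held for [0,1) -> witness found
Witness step = 1

1


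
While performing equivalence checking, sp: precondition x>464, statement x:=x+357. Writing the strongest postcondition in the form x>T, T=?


Formula: sp(P, x:=E) = exists old_x. (x = E[old_x/x]) AND P[old_x/x] (old_x is the value of x before the assignment; eliminate old_x by solving x = E[old_x/x] for old_x)
Step 1: Precondition P: x>464, i.e. old_x > 464
Step 2: Assignment gives x = old_x + 357, so old_x = x - 357
Step 3: Substitute into P: x - 357 > 464
Step 4: Simplify: x > 464+357 = 821

821


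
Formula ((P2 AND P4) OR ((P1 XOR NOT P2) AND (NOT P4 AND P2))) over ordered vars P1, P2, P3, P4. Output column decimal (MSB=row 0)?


Formula: ((P2 AND P4) OR ((P1 XOR NOT P2) AND (NOT P4 AND P2))) over P1, P2, P3, P4 (16 rows)
Evaluate each row (bits = P1,P2,P3,P4, MSB first):
  row 0 [0000]: ((0 AND 0) OR ((0 XOR NOT 0) AND (NOT 0 AND 0))) -> 0
  row 1 [0001]: ((0 AND 1) OR ((0 XOR NOT 0) AND (NOT 1 AND 0))) -> 0
  row 2 [0010]: ((0 AND 0) OR ((0 XOR NOT 0) AND (NOT 0 AND 0))) -> 0
  row 3 [0011]: ((0 AND 1) OR ((0 XOR NOT 0) AND (NOT 1 AND 0))) -> 0
  row 4 [0100]: ((1 AND 0) OR ((0 XOR NOT 1) AND (NOT 0 AND 1))) -> 0
  row 5 [0101]: ((1 AND 1) OR ((0 XOR NOT 1) AND (NOT 1 AND 1))) -> 1
  row 6 [0110]: ((1 AND 0) OR ((0 XOR NOT 1) AND (NOT 0 AND 1))) -> 0
  row 7 [0111]: ((1 AND 1) OR ((0 XOR NOT 1) AND (NOT 1 AND 1))) -> 1
  row 8 [1000]: ((0 AND 0) OR ((1 XOR NOT 0) AND (NOT 0 AND 0))) -> 0
  row 9 [1001]: ((0 AND 1) OR ((1 XOR NOT 0) AND (NOT 1 AND 0))) -> 0
  row 10 [1010]: ((0 AND 0) OR ((1 XOR NOT 0) AND (NOT 0 AND 0))) -> 0
  row 11 [1011]: ((0 AND 1) OR ((1 XOR NOT 0) AND (NOT 1 AND 0))) -> 0
  row 12 [1100]: ((1 AND 0) OR ((1 XOR NOT 1) AND (NOT 0 AND 1))) -> 1
  row 13 [1101]: ((1 AND 1) OR ((1 XOR NOT 1) AND (NOT 1 AND 1))) -> 1
  row 14 [1110]: ((1 AND 0) OR ((1 XOR NOT 1) AND (NOT 0 AND 1))) -> 1
  row 15 [1111]: ((1 AND 1) OR ((1 XOR NOT 1) AND (NOT 1 AND 1))) -> 1
Full result column, 4 rows per line (P1,P2 fixed per line; P3,P4 runs 00..11 left to right):
  rows 0-3 [P1,P2=00]: 0000  = hex 0
  rows 4-7 [P1,P2=01]: 0101  = hex 5
  rows 8-11 [P1,P2=10]: 0000  = hex 0
  rows 12-15 [P1,P2=11]: 1111  = hex F
Output column (row 0 .. row 15) = 0000010100001111
Output column grouped in 4s = 0000 0101 0000 1111 = 0x050F
Convert to decimal digit by digit (value = value*16 + digit):
  0 -> 0
  0*16 + 5 = 5
  5*16 + 0 = 80
  80*16 + 15 (F) = 1295
Decimal = 1295

1295


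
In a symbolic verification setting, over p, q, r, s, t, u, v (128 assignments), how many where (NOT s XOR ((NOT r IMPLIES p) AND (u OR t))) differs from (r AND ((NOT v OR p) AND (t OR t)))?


F1 = (NOT s XOR ((NOT r IMPLIES p) AND (u OR t)))
F2 = (r AND ((NOT v OR p) AND (t OR t)))
Evaluate both on each of 128 rows (bits = p,q,r,s,t,u,v):
  row 0 [0000000]: F1=1 F2=0 (differ) -> 1
  row 1 [0000001]: F1=1 F2=0 (differ) -> 1
  row 2 [0000010]: F1=1 F2=0 (differ) -> 1
  row 3 [0000011]: F1=1 F2=0 (differ) -> 1
  row 4 [0000100]: F1=1 F2=0 (differ) -> 1
  (every remaining row is evaluated the same way; all 128 results are listed next)
Full result column, 8 rows per line (p,q,r,s fixed per line; t,u,v runs 000..111 left to right):
  rows 0-7 [p,q,r,s=0000]: 11111111  (ones: 8)
  rows 8-15 [p,q,r,s=0001]: 00000000  (ones: 0)
  rows 16-23 [p,q,r,s=0010]: 11001010  (ones: 4)
  rows 24-31 [p,q,r,s=0011]: 00110101  (ones: 4)
  rows 32-39 [p,q,r,s=0100]: 11111111  (ones: 8)
  rows 40-47 [p,q,r,s=0101]: 00000000  (ones: 0)
  rows 48-55 [p,q,r,s=0110]: 11001010  (ones: 4)
  rows 56-63 [p,q,r,s=0111]: 00110101  (ones: 4)
  rows 64-71 [p,q,r,s=1000]: 11000000  (ones: 2)
  rows 72-79 [p,q,r,s=1001]: 00111111  (ones: 6)
  rows 80-87 [p,q,r,s=1010]: 11001111  (ones: 6)
  rows 88-95 [p,q,r,s=1011]: 00110000  (ones: 2)
  rows 96-103 [p,q,r,s=1100]: 11000000  (ones: 2)
  rows 104-111 [p,q,r,s=1101]: 00111111  (ones: 6)
  rows 112-119 [p,q,r,s=1110]: 11001111  (ones: 6)
  rows 120-127 [p,q,r,s=1111]: 00110000  (ones: 2)
Disagreements = 8+0+4+4+8+0+4+4+2+6+6+2+2+6+6+2 = 64

64


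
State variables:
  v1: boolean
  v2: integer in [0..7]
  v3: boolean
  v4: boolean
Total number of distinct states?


State space = product of domain sizes of all variables.
Domain sizes:
  v1 (boolean): 2
  v2 (integer in [0..7]): 8
  v3 (boolean): 2
  v4 (boolean): 2
Product = 2 * 8 * 2 * 2 = 64

64


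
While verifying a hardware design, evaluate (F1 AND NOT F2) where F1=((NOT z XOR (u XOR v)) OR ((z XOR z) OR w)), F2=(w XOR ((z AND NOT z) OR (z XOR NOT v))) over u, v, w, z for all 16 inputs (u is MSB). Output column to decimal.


F1 = ((NOT z XOR (u XOR v)) OR ((z XOR z) OR w))
F2 = (w XOR ((z AND NOT z) OR (z XOR NOT v)))
Counterexample to F1=>F2 is where F1=1 and F2=0.
Evaluate each row (bits = u,v,w,z, MSB first):
  row 0 [0000]: F1=1 F2=1 -> F1&~F2 -> 0
  row 1 [0001]: F1=0 F2=0 -> F1&~F2 -> 0
  row 2 [0010]: F1=1 F2=0 -> F1&~F2 -> 1
  row 3 [0011]: F1=1 F2=1 -> F1&~F2 -> 0
  row 4 [0100]: F1=0 F2=0 -> F1&~F2 -> 0
  row 5 [0101]: F1=1 F2=1 -> F1&~F2 -> 0
  row 6 [0110]: F1=1 F2=1 -> F1&~F2 -> 0
  row 7 [0111]: F1=1 F2=0 -> F1&~F2 -> 1
  row 8 [1000]: F1=0 F2=1 -> F1&~F2 -> 0
  row 9 [1001]: F1=1 F2=0 -> F1&~F2 -> 1
  row 10 [1010]: F1=1 F2=0 -> F1&~F2 -> 1
  row 11 [1011]: F1=1 F2=1 -> F1&~F2 -> 0
  row 12 [1100]: F1=1 F2=0 -> F1&~F2 -> 1
  row 13 [1101]: F1=0 F2=1 -> F1&~F2 -> 0
  row 14 [1110]: F1=1 F2=1 -> F1&~F2 -> 0
  row 15 [1111]: F1=1 F2=0 -> F1&~F2 -> 1
Full result column, 4 rows per line (u,v fixed per line; w,z runs 00..11 left to right):
  rows 0-3 [u,v=00]: 0010  = hex 2
  rows 4-7 [u,v=01]: 0001  = hex 1
  rows 8-11 [u,v=10]: 0110  = hex 6
  rows 12-15 [u,v=11]: 1001  = hex 9
Counterexample vector (row 0 .. row 15) = 0010000101101001
Output column grouped in 4s = 0010 0001 0110 1001 = 0x2169
Convert to decimal digit by digit (value = value*16 + digit):
  2 -> 2
  2*16 + 1 = 33
  33*16 + 6 = 534
  534*16 + 9 = 8553
Decimal = 8553

8553


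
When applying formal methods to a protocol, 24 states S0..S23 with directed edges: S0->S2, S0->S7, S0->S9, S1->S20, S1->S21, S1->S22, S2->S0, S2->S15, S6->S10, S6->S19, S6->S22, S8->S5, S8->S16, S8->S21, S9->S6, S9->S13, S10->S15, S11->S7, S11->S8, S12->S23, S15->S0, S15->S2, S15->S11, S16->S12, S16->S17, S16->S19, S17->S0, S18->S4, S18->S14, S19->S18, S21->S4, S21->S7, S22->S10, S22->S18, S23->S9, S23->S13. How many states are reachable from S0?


BFS from S0:
  layer 0: {S0}
  layer 1: {S2, S7, S9}
  layer 2: {S6, S13, S15}
  layer 3: {S10, S11, S19, S22}
  layer 4: {S8, S18}
  layer 5: {S4, S5, S14, S16, S21}
  layer 6: {S12, S17}
  layer 7: {S23}
Reachable set: {S0, S2, S4, S5, S6, S7, S8, S9, S10, S11, S12, S13, S14, S15, S16, S17, S18, S19, S21, S22, S23}
Count = 21

21


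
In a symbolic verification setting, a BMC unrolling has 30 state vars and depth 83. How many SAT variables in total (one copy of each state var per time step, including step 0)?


BMC unrolls to depth k, creating one copy of each state var for steps 0..k.
Step count = 83 + 1 = 84 (steps 0 through 83)
Vars per step = 30
Total = 30 * 84 = 2520

2520


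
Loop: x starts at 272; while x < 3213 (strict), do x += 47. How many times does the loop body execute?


Step 1: x goes from 272 toward 3213 by 47; the body runs while x<3213, so iterations = ceil((bound-start)/step)
Step 2: Distance=2941
Step 3: ceil(2941/47)=63

63


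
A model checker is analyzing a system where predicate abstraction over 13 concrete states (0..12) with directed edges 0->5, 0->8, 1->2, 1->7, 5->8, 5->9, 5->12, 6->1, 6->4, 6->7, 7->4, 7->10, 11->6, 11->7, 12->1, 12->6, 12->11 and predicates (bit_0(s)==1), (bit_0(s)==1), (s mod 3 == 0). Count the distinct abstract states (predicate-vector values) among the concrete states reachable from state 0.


BFS from 0:
Concrete reachable: {0, 1, 2, 4, 5, 6, 7, 8, 9, 10, 11, 12}
Abstract via predicates (bit_0(s)==1), (bit_0(s)==1), (s mod 3 == 0):
  (0,0,0) <- {2, 4, 8, 10}
  (0,0,1) <- {0, 6, 12}
  (1,1,0) <- {1, 5, 7, 11}
  (1,1,1) <- {9}
Distinct abstract states = 4

4


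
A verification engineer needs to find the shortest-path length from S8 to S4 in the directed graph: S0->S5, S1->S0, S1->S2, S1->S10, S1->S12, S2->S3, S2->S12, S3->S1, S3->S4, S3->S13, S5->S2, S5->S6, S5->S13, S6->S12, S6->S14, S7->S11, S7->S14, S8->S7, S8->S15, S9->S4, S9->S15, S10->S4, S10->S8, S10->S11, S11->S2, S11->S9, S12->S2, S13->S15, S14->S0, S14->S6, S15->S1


BFS layer-by-layer from S8:
  dist 0: {S8}
  dist 1: {S7, S15}
  dist 2: {S1, S11, S14}
  dist 3: {S0, S2, S6, S9, S10, S12}
  dist 4: {S3, S4, S5}
  -> S4 reached at distance 4
Shortest path length = 4

4


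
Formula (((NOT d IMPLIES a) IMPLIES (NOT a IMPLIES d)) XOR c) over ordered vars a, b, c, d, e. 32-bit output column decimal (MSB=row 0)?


Formula: (((NOT d IMPLIES a) IMPLIES (NOT a IMPLIES d)) XOR c) over a, b, c, d, e (32 rows)
Evaluate each row (bits = a,b,c,d,e, MSB first):
  row 0 [00000]: (((NOT 0 IMPLIES 0) IMPLIES (NOT 0 IMPLIES 0)) XOR 0) -> 1
  row 1 [00001]: (((NOT 0 IMPLIES 0) IMPLIES (NOT 0 IMPLIES 0)) XOR 0) -> 1
  row 2 [00010]: (((NOT 1 IMPLIES 0) IMPLIES (NOT 0 IMPLIES 1)) XOR 0) -> 1
  row 3 [00011]: (((NOT 1 IMPLIES 0) IMPLIES (NOT 0 IMPLIES 1)) XOR 0) -> 1
  row 4 [00100]: (((NOT 0 IMPLIES 0) IMPLIES (NOT 0 IMPLIES 0)) XOR 1) -> 0
  row 5 [00101]: (((NOT 0 IMPLIES 0) IMPLIES (NOT 0 IMPLIES 0)) XOR 1) -> 0
  row 6 [00110]: (((NOT 1 IMPLIES 0) IMPLIES (NOT 0 IMPLIES 1)) XOR 1) -> 0
  row 7 [00111]: (((NOT 1 IMPLIES 0) IMPLIES (NOT 0 IMPLIES 1)) XOR 1) -> 0
  row 8 [01000]: (((NOT 0 IMPLIES 0) IMPLIES (NOT 0 IMPLIES 0)) XOR 0) -> 1
  row 9 [01001]: (((NOT 0 IMPLIES 0) IMPLIES (NOT 0 IMPLIES 0)) XOR 0) -> 1
  row 10 [01010]: (((NOT 1 IMPLIES 0) IMPLIES (NOT 0 IMPLIES 1)) XOR 0) -> 1
  row 11 [01011]: (((NOT 1 IMPLIES 0) IMPLIES (NOT 0 IMPLIES 1)) XOR 0) -> 1
  row 12 [01100]: (((NOT 0 IMPLIES 0) IMPLIES (NOT 0 IMPLIES 0)) XOR 1) -> 0
  row 13 [01101]: (((NOT 0 IMPLIES 0) IMPLIES (NOT 0 IMPLIES 0)) XOR 1) -> 0
  row 14 [01110]: (((NOT 1 IMPLIES 0) IMPLIES (NOT 0 IMPLIES 1)) XOR 1) -> 0
  row 15 [01111]: (((NOT 1 IMPLIES 0) IMPLIES (NOT 0 IMPLIES 1)) XOR 1) -> 0
  row 16 [10000]: (((NOT 0 IMPLIES 1) IMPLIES (NOT 1 IMPLIES 0)) XOR 0) -> 1
  row 17 [10001]: (((NOT 0 IMPLIES 1) IMPLIES (NOT 1 IMPLIES 0)) XOR 0) -> 1
  row 18 [10010]: (((NOT 1 IMPLIES 1) IMPLIES (NOT 1 IMPLIES 1)) XOR 0) -> 1
  row 19 [10011]: (((NOT 1 IMPLIES 1) IMPLIES (NOT 1 IMPLIES 1)) XOR 0) -> 1
  row 20 [10100]: (((NOT 0 IMPLIES 1) IMPLIES (NOT 1 IMPLIES 0)) XOR 1) -> 0
  row 21 [10101]: (((NOT 0 IMPLIES 1) IMPLIES (NOT 1 IMPLIES 0)) XOR 1) -> 0
  row 22 [10110]: (((NOT 1 IMPLIES 1) IMPLIES (NOT 1 IMPLIES 1)) XOR 1) -> 0
  row 23 [10111]: (((NOT 1 IMPLIES 1) IMPLIES (NOT 1 IMPLIES 1)) XOR 1) -> 0
  row 24 [11000]: (((NOT 0 IMPLIES 1) IMPLIES (NOT 1 IMPLIES 0)) XOR 0) -> 1
  row 25 [11001]: (((NOT 0 IMPLIES 1) IMPLIES (NOT 1 IMPLIES 0)) XOR 0) -> 1
  row 26 [11010]: (((NOT 1 IMPLIES 1) IMPLIES (NOT 1 IMPLIES 1)) XOR 0) -> 1
  row 27 [11011]: (((NOT 1 IMPLIES 1) IMPLIES (NOT 1 IMPLIES 1)) XOR 0) -> 1
  row 28 [11100]: (((NOT 0 IMPLIES 1) IMPLIES (NOT 1 IMPLIES 0)) XOR 1) -> 0
  row 29 [11101]: (((NOT 0 IMPLIES 1) IMPLIES (NOT 1 IMPLIES 0)) XOR 1) -> 0
  row 30 [11110]: (((NOT 1 IMPLIES 1) IMPLIES (NOT 1 IMPLIES 1)) XOR 1) -> 0
  row 31 [11111]: (((NOT 1 IMPLIES 1) IMPLIES (NOT 1 IMPLIES 1)) XOR 1) -> 0
Full result column, 4 rows per line (a,b,c fixed per line; d,e runs 00..11 left to right):
  rows 0-3 [a,b,c=000]: 1111  = hex F
  rows 4-7 [a,b,c=001]: 0000  = hex 0
  rows 8-11 [a,b,c=010]: 1111  = hex F
  rows 12-15 [a,b,c=011]: 0000  = hex 0
  rows 16-19 [a,b,c=100]: 1111  = hex F
  rows 20-23 [a,b,c=101]: 0000  = hex 0
  rows 24-27 [a,b,c=110]: 1111  = hex F
  rows 28-31 [a,b,c=111]: 0000  = hex 0
Output column (row 0 .. row 31) = 11110000111100001111000011110000
Output column grouped in 4s = 1111 0000 1111 0000 1111 0000 1111 0000 = 0xF0F0F0F0
Convert to decimal digit by digit (value = value*16 + digit):
  F -> 15
  15*16 + 0 = 240
  240*16 + 15 (F) = 3855
  3855*16 + 0 = 61680
  61680*16 + 15 (F) = 986895
  986895*16 + 0 = 15790320
  15790320*16 + 15 (F) = 252645135
  252645135*16 + 0 = 4042322160
Decimal = 4042322160

4042322160


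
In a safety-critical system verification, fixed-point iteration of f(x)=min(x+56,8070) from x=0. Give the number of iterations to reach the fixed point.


Step 1: x=0, cap=8070, increment=56
Step 2: x grows by 56 each step until capped at 8070; fixed point is x=8070
Step 3: iterations = ceil(8070/56) = 145

145


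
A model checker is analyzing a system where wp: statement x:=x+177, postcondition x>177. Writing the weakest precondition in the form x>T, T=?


Formula: wp(x:=E, P) = P[E/x] (substitute E for x in postcondition)
Step 1: Postcondition: x>177
Step 2: Substitute x+177 for x: x+177>177
Step 3: Solve for x: x > 177-177 = 0

0


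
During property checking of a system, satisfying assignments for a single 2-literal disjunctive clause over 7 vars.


Step 1: Total=2^7=128
Step 2: Unsat when all 2 false: 2^5=32
Step 3: Sat=128-32=96

96


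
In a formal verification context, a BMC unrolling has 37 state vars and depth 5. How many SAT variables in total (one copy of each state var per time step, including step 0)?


BMC unrolls to depth k, creating one copy of each state var for steps 0..k.
Step count = 5 + 1 = 6 (steps 0 through 5)
Vars per step = 37
Total = 37 * 6 = 222

222


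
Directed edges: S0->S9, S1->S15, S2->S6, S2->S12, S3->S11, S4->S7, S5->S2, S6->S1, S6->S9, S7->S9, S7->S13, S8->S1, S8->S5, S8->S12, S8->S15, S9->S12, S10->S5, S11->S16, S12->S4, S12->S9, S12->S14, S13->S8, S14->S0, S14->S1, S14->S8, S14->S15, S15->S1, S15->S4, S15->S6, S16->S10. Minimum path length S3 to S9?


BFS layer-by-layer from S3:
  dist 0: {S3}
  dist 1: {S11}
  dist 2: {S16}
  dist 3: {S10}
  dist 4: {S5}
  dist 5: {S2}
  dist 6: {S6, S12}
  dist 7: {S1, S4, S9, S14}
  -> S9 reached at distance 7
Shortest path length = 7

7


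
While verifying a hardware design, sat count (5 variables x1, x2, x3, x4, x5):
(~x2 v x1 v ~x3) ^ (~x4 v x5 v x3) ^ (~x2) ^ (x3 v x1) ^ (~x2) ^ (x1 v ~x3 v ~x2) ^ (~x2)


CNF with 7 clauses over 5 vars (32 assignments).
An assignment satisfies CNF iff every clause has >=1 true literal.
Check each row (bits = x1,x2,x3,x4,x5; clause T/F shown):
  row 0 [00000]: clauses=TTTFTTT -> 0
  row 1 [00001]: clauses=TTTFTTT -> 0
  row 2 [00010]: clauses=TFTFTTT -> 0
  row 3 [00011]: clauses=TTTFTTT -> 0
  row 4 [00100]: clauses=TTTTTTT -> 1
  row 5 [00101]: clauses=TTTTTTT -> 1
  row 6 [00110]: clauses=TTTTTTT -> 1
  row 7 [00111]: clauses=TTTTTTT -> 1
  row 8 [01000]: clauses=TTFFFTF -> 0
  row 9 [01001]: clauses=TTFFFTF -> 0
  row 10 [01010]: clauses=TFFFFTF -> 0
  row 11 [01011]: clauses=TTFFFTF -> 0
  row 12 [01100]: clauses=FTFTFFF -> 0
  row 13 [01101]: clauses=FTFTFFF -> 0
  row 14 [01110]: clauses=FTFTFFF -> 0
  row 15 [01111]: clauses=FTFTFFF -> 0
  row 16 [10000]: clauses=TTTTTTT -> 1
  row 17 [10001]: clauses=TTTTTTT -> 1
  row 18 [10010]: clauses=TFTTTTT -> 0
  row 19 [10011]: clauses=TTTTTTT -> 1
  row 20 [10100]: clauses=TTTTTTT -> 1
  row 21 [10101]: clauses=TTTTTTT -> 1
  row 22 [10110]: clauses=TTTTTTT -> 1
  row 23 [10111]: clauses=TTTTTTT -> 1
  row 24 [11000]: clauses=TTFTFTF -> 0
  row 25 [11001]: clauses=TTFTFTF -> 0
  row 26 [11010]: clauses=TFFTFTF -> 0
  row 27 [11011]: clauses=TTFTFTF -> 0
  row 28 [11100]: clauses=TTFTFTF -> 0
  row 29 [11101]: clauses=TTFTFTF -> 0
  row 30 [11110]: clauses=TTFTFTF -> 0
  row 31 [11111]: clauses=TTFTFTF -> 0
Full result column, 8 rows per line (x1,x2 fixed per line; x3,x4,x5 runs 000..111 left to right):
  rows 0-7 [x1,x2=00]: 00001111  (ones: 4)
  rows 8-15 [x1,x2=01]: 00000000  (ones: 0)
  rows 16-23 [x1,x2=10]: 11011111  (ones: 7)
  rows 24-31 [x1,x2=11]: 00000000  (ones: 0)
Satisfying assignments = 4+0+7+0 = 11

11


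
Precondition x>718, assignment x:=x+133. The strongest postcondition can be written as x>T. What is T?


Formula: sp(P, x:=E) = exists old_x. (x = E[old_x/x]) AND P[old_x/x] (old_x is the value of x before the assignment; eliminate old_x by solving x = E[old_x/x] for old_x)
Step 1: Precondition P: x>718, i.e. old_x > 718
Step 2: Assignment gives x = old_x + 133, so old_x = x - 133
Step 3: Substitute into P: x - 133 > 718
Step 4: Simplify: x > 718+133 = 851

851


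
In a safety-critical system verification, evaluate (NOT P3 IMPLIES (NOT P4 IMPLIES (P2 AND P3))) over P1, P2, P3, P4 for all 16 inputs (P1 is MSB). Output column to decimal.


Formula: (NOT P3 IMPLIES (NOT P4 IMPLIES (P2 AND P3))) over P1, P2, P3, P4 (16 rows)
Evaluate each row (bits = P1,P2,P3,P4, MSB first):
  row 0 [0000]: (NOT 0 IMPLIES (NOT 0 IMPLIES (0 AND 0))) -> 0
  row 1 [0001]: (NOT 0 IMPLIES (NOT 1 IMPLIES (0 AND 0))) -> 1
  row 2 [0010]: (NOT 1 IMPLIES (NOT 0 IMPLIES (0 AND 1))) -> 1
  row 3 [0011]: (NOT 1 IMPLIES (NOT 1 IMPLIES (0 AND 1))) -> 1
  row 4 [0100]: (NOT 0 IMPLIES (NOT 0 IMPLIES (1 AND 0))) -> 0
  row 5 [0101]: (NOT 0 IMPLIES (NOT 1 IMPLIES (1 AND 0))) -> 1
  row 6 [0110]: (NOT 1 IMPLIES (NOT 0 IMPLIES (1 AND 1))) -> 1
  row 7 [0111]: (NOT 1 IMPLIES (NOT 1 IMPLIES (1 AND 1))) -> 1
  row 8 [1000]: (NOT 0 IMPLIES (NOT 0 IMPLIES (0 AND 0))) -> 0
  row 9 [1001]: (NOT 0 IMPLIES (NOT 1 IMPLIES (0 AND 0))) -> 1
  row 10 [1010]: (NOT 1 IMPLIES (NOT 0 IMPLIES (0 AND 1))) -> 1
  row 11 [1011]: (NOT 1 IMPLIES (NOT 1 IMPLIES (0 AND 1))) -> 1
  row 12 [1100]: (NOT 0 IMPLIES (NOT 0 IMPLIES (1 AND 0))) -> 0
  row 13 [1101]: (NOT 0 IMPLIES (NOT 1 IMPLIES (1 AND 0))) -> 1
  row 14 [1110]: (NOT 1 IMPLIES (NOT 0 IMPLIES (1 AND 1))) -> 1
  row 15 [1111]: (NOT 1 IMPLIES (NOT 1 IMPLIES (1 AND 1))) -> 1
Full result column, 4 rows per line (P1,P2 fixed per line; P3,P4 runs 00..11 left to right):
  rows 0-3 [P1,P2=00]: 0111  = hex 7
  rows 4-7 [P1,P2=01]: 0111  = hex 7
  rows 8-11 [P1,P2=10]: 0111  = hex 7
  rows 12-15 [P1,P2=11]: 0111  = hex 7
Output column (row 0 .. row 15) = 0111011101110111
Output column grouped in 4s = 0111 0111 0111 0111 = 0x7777
Convert to decimal digit by digit (value = value*16 + digit):
  7 -> 7
  7*16 + 7 = 119
  119*16 + 7 = 1911
  1911*16 + 7 = 30583
Decimal = 30583

30583


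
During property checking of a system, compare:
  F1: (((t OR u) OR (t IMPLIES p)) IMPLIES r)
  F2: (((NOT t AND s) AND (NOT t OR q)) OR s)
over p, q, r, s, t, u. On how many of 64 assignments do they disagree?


F1 = (((t OR u) OR (t IMPLIES p)) IMPLIES r)
F2 = (((NOT t AND s) AND (NOT t OR q)) OR s)
Evaluate both on each of 64 rows (bits = p,q,r,s,t,u):
  row 0 [000000]: F1=0 F2=0 -> 0
  row 1 [000001]: F1=0 F2=0 -> 0
  row 2 [000010]: F1=0 F2=0 -> 0
  row 3 [000011]: F1=0 F2=0 -> 0
  row 4 [000100]: F1=0 F2=1 (differ) -> 1
  (every remaining row is evaluated the same way; all 64 results are listed next)
Full result column, 8 rows per line (p,q,r fixed per line; s,t,u runs 000..111 left to right):
  rows 0-7 [p,q,r=000]: 00001111  (ones: 4)
  rows 8-15 [p,q,r=001]: 11110000  (ones: 4)
  rows 16-23 [p,q,r=010]: 00001111  (ones: 4)
  rows 24-31 [p,q,r=011]: 11110000  (ones: 4)
  rows 32-39 [p,q,r=100]: 00001111  (ones: 4)
  rows 40-47 [p,q,r=101]: 11110000  (ones: 4)
  rows 48-55 [p,q,r=110]: 00001111  (ones: 4)
  rows 56-63 [p,q,r=111]: 11110000  (ones: 4)
Disagreements = 4+4+4+4+4+4+4+4 = 32

32


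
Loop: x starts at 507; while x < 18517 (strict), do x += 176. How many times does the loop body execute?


Step 1: x goes from 507 toward 18517 by 176; the body runs while x<18517, so iterations = ceil((bound-start)/step)
Step 2: Distance=18010
Step 3: ceil(18010/176)=103

103


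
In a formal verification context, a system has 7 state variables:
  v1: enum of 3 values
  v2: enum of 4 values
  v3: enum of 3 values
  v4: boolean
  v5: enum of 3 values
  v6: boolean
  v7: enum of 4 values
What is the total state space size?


State space = product of domain sizes of all variables.
Domain sizes:
  v1 (enum of 3 values): 3
  v2 (enum of 4 values): 4
  v3 (enum of 3 values): 3
  v4 (boolean): 2
  v5 (enum of 3 values): 3
  v6 (boolean): 2
  v7 (enum of 4 values): 4
Product = 3 * 4 * 3 * 2 * 3 * 2 * 4 = 1728

1728


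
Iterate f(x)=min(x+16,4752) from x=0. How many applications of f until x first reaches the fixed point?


Step 1: x=0, cap=4752, increment=16
Step 2: x grows by 16 each step until capped at 4752; fixed point is x=4752
Step 3: iterations = ceil(4752/16) = 297

297


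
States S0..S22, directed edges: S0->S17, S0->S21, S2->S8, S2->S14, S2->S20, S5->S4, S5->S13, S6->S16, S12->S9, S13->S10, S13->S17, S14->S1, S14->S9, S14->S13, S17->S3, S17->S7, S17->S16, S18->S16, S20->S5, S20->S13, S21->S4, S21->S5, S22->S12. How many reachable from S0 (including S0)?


BFS from S0:
  layer 0: {S0}
  layer 1: {S17, S21}
  layer 2: {S3, S4, S5, S7, S16}
  layer 3: {S13}
  layer 4: {S10}
Reachable set: {S0, S3, S4, S5, S7, S10, S13, S16, S17, S21}
Count = 10

10


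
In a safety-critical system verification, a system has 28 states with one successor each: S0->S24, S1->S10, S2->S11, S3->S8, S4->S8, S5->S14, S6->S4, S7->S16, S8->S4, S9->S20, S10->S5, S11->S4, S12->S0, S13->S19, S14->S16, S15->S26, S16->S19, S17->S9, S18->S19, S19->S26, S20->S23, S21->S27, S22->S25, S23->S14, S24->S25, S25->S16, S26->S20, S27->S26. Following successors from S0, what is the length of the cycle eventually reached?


Trace from S0 until a state repeats:
  S0 -> S24 -> S25 -> S16 -> S19 -> S26 -> S20 -> S23 -> S14 -> S16
S16 first seen at step 3, revisited at step 9.
Cycle length = 9 - 3 = 6

6


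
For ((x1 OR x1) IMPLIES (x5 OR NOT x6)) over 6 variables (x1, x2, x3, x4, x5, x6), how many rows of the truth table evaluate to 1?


Formula: ((x1 OR x1) IMPLIES (x5 OR NOT x6)) over 6 vars (64 rows)
Evaluate each row (x1, x2, x3, x4, x5, x6 as bits, MSB first):
  row 0 [000000]: ((0 OR 0) IMPLIES (0 OR NOT 0)) -> 1
  row 1 [000001]: ((0 OR 0) IMPLIES (0 OR NOT 1)) -> 1
  row 2 [000010]: ((0 OR 0) IMPLIES (1 OR NOT 0)) -> 1
  row 3 [000011]: ((0 OR 0) IMPLIES (1 OR NOT 1)) -> 1
  row 4 [000100]: ((0 OR 0) IMPLIES (0 OR NOT 0)) -> 1
  (every remaining row is evaluated the same way; all 64 results are listed next)
Full result column, 8 rows per line (x1,x2,x3 fixed per line; x4,x5,x6 runs 000..111 left to right):
  rows 0-7 [x1,x2,x3=000]: 11111111  (ones: 8)
  rows 8-15 [x1,x2,x3=001]: 11111111  (ones: 8)
  rows 16-23 [x1,x2,x3=010]: 11111111  (ones: 8)
  rows 24-31 [x1,x2,x3=011]: 11111111  (ones: 8)
  rows 32-39 [x1,x2,x3=100]: 10111011  (ones: 6)
  rows 40-47 [x1,x2,x3=101]: 10111011  (ones: 6)
  rows 48-55 [x1,x2,x3=110]: 10111011  (ones: 6)
  rows 56-63 [x1,x2,x3=111]: 10111011  (ones: 6)
Count of 1-rows = 8+8+8+8+6+6+6+6 = 56

56


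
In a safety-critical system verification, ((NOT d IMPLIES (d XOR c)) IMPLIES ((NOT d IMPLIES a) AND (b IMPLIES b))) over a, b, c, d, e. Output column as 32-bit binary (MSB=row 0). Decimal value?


Formula: ((NOT d IMPLIES (d XOR c)) IMPLIES ((NOT d IMPLIES a) AND (b IMPLIES b))) over a, b, c, d, e (32 rows)
Evaluate each row (bits = a,b,c,d,e, MSB first):
  row 0 [00000]: ((NOT 0 IMPLIES (0 XOR 0)) IMPLIES ((NOT 0 IMPLIES 0) AND (0 IMPLIES 0))) -> 1
  row 1 [00001]: ((NOT 0 IMPLIES (0 XOR 0)) IMPLIES ((NOT 0 IMPLIES 0) AND (0 IMPLIES 0))) -> 1
  row 2 [00010]: ((NOT 1 IMPLIES (1 XOR 0)) IMPLIES ((NOT 1 IMPLIES 0) AND (0 IMPLIES 0))) -> 1
  row 3 [00011]: ((NOT 1 IMPLIES (1 XOR 0)) IMPLIES ((NOT 1 IMPLIES 0) AND (0 IMPLIES 0))) -> 1
  row 4 [00100]: ((NOT 0 IMPLIES (0 XOR 1)) IMPLIES ((NOT 0 IMPLIES 0) AND (0 IMPLIES 0))) -> 0
  row 5 [00101]: ((NOT 0 IMPLIES (0 XOR 1)) IMPLIES ((NOT 0 IMPLIES 0) AND (0 IMPLIES 0))) -> 0
  row 6 [00110]: ((NOT 1 IMPLIES (1 XOR 1)) IMPLIES ((NOT 1 IMPLIES 0) AND (0 IMPLIES 0))) -> 1
  row 7 [00111]: ((NOT 1 IMPLIES (1 XOR 1)) IMPLIES ((NOT 1 IMPLIES 0) AND (0 IMPLIES 0))) -> 1
  row 8 [01000]: ((NOT 0 IMPLIES (0 XOR 0)) IMPLIES ((NOT 0 IMPLIES 0) AND (1 IMPLIES 1))) -> 1
  row 9 [01001]: ((NOT 0 IMPLIES (0 XOR 0)) IMPLIES ((NOT 0 IMPLIES 0) AND (1 IMPLIES 1))) -> 1
  row 10 [01010]: ((NOT 1 IMPLIES (1 XOR 0)) IMPLIES ((NOT 1 IMPLIES 0) AND (1 IMPLIES 1))) -> 1
  row 11 [01011]: ((NOT 1 IMPLIES (1 XOR 0)) IMPLIES ((NOT 1 IMPLIES 0) AND (1 IMPLIES 1))) -> 1
  row 12 [01100]: ((NOT 0 IMPLIES (0 XOR 1)) IMPLIES ((NOT 0 IMPLIES 0) AND (1 IMPLIES 1))) -> 0
  row 13 [01101]: ((NOT 0 IMPLIES (0 XOR 1)) IMPLIES ((NOT 0 IMPLIES 0) AND (1 IMPLIES 1))) -> 0
  row 14 [01110]: ((NOT 1 IMPLIES (1 XOR 1)) IMPLIES ((NOT 1 IMPLIES 0) AND (1 IMPLIES 1))) -> 1
  row 15 [01111]: ((NOT 1 IMPLIES (1 XOR 1)) IMPLIES ((NOT 1 IMPLIES 0) AND (1 IMPLIES 1))) -> 1
  row 16 [10000]: ((NOT 0 IMPLIES (0 XOR 0)) IMPLIES ((NOT 0 IMPLIES 1) AND (0 IMPLIES 0))) -> 1
  row 17 [10001]: ((NOT 0 IMPLIES (0 XOR 0)) IMPLIES ((NOT 0 IMPLIES 1) AND (0 IMPLIES 0))) -> 1
  row 18 [10010]: ((NOT 1 IMPLIES (1 XOR 0)) IMPLIES ((NOT 1 IMPLIES 1) AND (0 IMPLIES 0))) -> 1
  row 19 [10011]: ((NOT 1 IMPLIES (1 XOR 0)) IMPLIES ((NOT 1 IMPLIES 1) AND (0 IMPLIES 0))) -> 1
  row 20 [10100]: ((NOT 0 IMPLIES (0 XOR 1)) IMPLIES ((NOT 0 IMPLIES 1) AND (0 IMPLIES 0))) -> 1
  row 21 [10101]: ((NOT 0 IMPLIES (0 XOR 1)) IMPLIES ((NOT 0 IMPLIES 1) AND (0 IMPLIES 0))) -> 1
  row 22 [10110]: ((NOT 1 IMPLIES (1 XOR 1)) IMPLIES ((NOT 1 IMPLIES 1) AND (0 IMPLIES 0))) -> 1
  row 23 [10111]: ((NOT 1 IMPLIES (1 XOR 1)) IMPLIES ((NOT 1 IMPLIES 1) AND (0 IMPLIES 0))) -> 1
  row 24 [11000]: ((NOT 0 IMPLIES (0 XOR 0)) IMPLIES ((NOT 0 IMPLIES 1) AND (1 IMPLIES 1))) -> 1
  row 25 [11001]: ((NOT 0 IMPLIES (0 XOR 0)) IMPLIES ((NOT 0 IMPLIES 1) AND (1 IMPLIES 1))) -> 1
  row 26 [11010]: ((NOT 1 IMPLIES (1 XOR 0)) IMPLIES ((NOT 1 IMPLIES 1) AND (1 IMPLIES 1))) -> 1
  row 27 [11011]: ((NOT 1 IMPLIES (1 XOR 0)) IMPLIES ((NOT 1 IMPLIES 1) AND (1 IMPLIES 1))) -> 1
  row 28 [11100]: ((NOT 0 IMPLIES (0 XOR 1)) IMPLIES ((NOT 0 IMPLIES 1) AND (1 IMPLIES 1))) -> 1
  row 29 [11101]: ((NOT 0 IMPLIES (0 XOR 1)) IMPLIES ((NOT 0 IMPLIES 1) AND (1 IMPLIES 1))) -> 1
  row 30 [11110]: ((NOT 1 IMPLIES (1 XOR 1)) IMPLIES ((NOT 1 IMPLIES 1) AND (1 IMPLIES 1))) -> 1
  row 31 [11111]: ((NOT 1 IMPLIES (1 XOR 1)) IMPLIES ((NOT 1 IMPLIES 1) AND (1 IMPLIES 1))) -> 1
Full result column, 4 rows per line (a,b,c fixed per line; d,e runs 00..11 left to right):
  rows 0-3 [a,b,c=000]: 1111  = hex F
  rows 4-7 [a,b,c=001]: 0011  = hex 3
  rows 8-11 [a,b,c=010]: 1111  = hex F
  rows 12-15 [a,b,c=011]: 0011  = hex 3
  rows 16-19 [a,b,c=100]: 1111  = hex F
  rows 20-23 [a,b,c=101]: 1111  = hex F
  rows 24-27 [a,b,c=110]: 1111  = hex F
  rows 28-31 [a,b,c=111]: 1111  = hex F
Output column (row 0 .. row 31) = 11110011111100111111111111111111
Output column grouped in 4s = 1111 0011 1111 0011 1111 1111 1111 1111 = 0xF3F3FFFF
Convert to decimal digit by digit (value = value*16 + digit):
  F -> 15
  15*16 + 3 = 243
  243*16 + 15 (F) = 3903
  3903*16 + 3 = 62451
  62451*16 + 15 (F) = 999231
  999231*16 + 15 (F) = 15987711
  15987711*16 + 15 (F) = 255803391
  255803391*16 + 15 (F) = 4092854271
Decimal = 4092854271

4092854271


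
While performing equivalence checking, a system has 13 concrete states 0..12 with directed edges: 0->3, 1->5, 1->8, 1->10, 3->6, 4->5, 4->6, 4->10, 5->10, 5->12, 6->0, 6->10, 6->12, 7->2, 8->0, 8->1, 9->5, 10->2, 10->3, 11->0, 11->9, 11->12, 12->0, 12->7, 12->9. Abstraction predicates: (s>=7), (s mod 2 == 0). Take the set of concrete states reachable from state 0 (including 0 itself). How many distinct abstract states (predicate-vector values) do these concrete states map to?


BFS from 0:
Concrete reachable: {0, 2, 3, 5, 6, 7, 9, 10, 12}
Abstract via predicates (s>=7), (s mod 2 == 0):
  (0,0) <- {3, 5}
  (0,1) <- {0, 2, 6}
  (1,0) <- {7, 9}
  (1,1) <- {10, 12}
Distinct abstract states = 4

4


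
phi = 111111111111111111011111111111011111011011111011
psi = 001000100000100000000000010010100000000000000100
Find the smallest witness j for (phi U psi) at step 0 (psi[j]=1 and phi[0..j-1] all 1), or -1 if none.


(phi U psi) at 0: need smallest j with psi[j]=1 and phi[i]=1 for all i in [0,j).
Scan from step 0:
  step 0: phi=1, psi=0 -> continue
  step 1: phi=1, psi=0 -> continue
  step 2: psi=1 and phi held for [0,2) -> witness found
Witness step = 2

2


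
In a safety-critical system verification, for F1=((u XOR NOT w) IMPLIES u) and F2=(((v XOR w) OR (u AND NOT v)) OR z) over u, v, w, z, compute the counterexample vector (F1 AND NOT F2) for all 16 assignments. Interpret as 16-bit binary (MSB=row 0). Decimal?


F1 = ((u XOR NOT w) IMPLIES u)
F2 = (((v XOR w) OR (u AND NOT v)) OR z)
Counterexample to F1=>F2 is where F1=1 and F2=0.
Evaluate each row (bits = u,v,w,z, MSB first):
  row 0 [0000]: F1=0 F2=0 -> F1&~F2 -> 0
  row 1 [0001]: F1=0 F2=1 -> F1&~F2 -> 0
  row 2 [0010]: F1=1 F2=1 -> F1&~F2 -> 0
  row 3 [0011]: F1=1 F2=1 -> F1&~F2 -> 0
  row 4 [0100]: F1=0 F2=1 -> F1&~F2 -> 0
  row 5 [0101]: F1=0 F2=1 -> F1&~F2 -> 0
  row 6 [0110]: F1=1 F2=0 -> F1&~F2 -> 1
  row 7 [0111]: F1=1 F2=1 -> F1&~F2 -> 0
  row 8 [1000]: F1=1 F2=1 -> F1&~F2 -> 0
  row 9 [1001]: F1=1 F2=1 -> F1&~F2 -> 0
  row 10 [1010]: F1=1 F2=1 -> F1&~F2 -> 0
  row 11 [1011]: F1=1 F2=1 -> F1&~F2 -> 0
  row 12 [1100]: F1=1 F2=1 -> F1&~F2 -> 0
  row 13 [1101]: F1=1 F2=1 -> F1&~F2 -> 0
  row 14 [1110]: F1=1 F2=0 -> F1&~F2 -> 1
  row 15 [1111]: F1=1 F2=1 -> F1&~F2 -> 0
Full result column, 4 rows per line (u,v fixed per line; w,z runs 00..11 left to right):
  rows 0-3 [u,v=00]: 0000  = hex 0
  rows 4-7 [u,v=01]: 0010  = hex 2
  rows 8-11 [u,v=10]: 0000  = hex 0
  rows 12-15 [u,v=11]: 0010  = hex 2
Counterexample vector (row 0 .. row 15) = 0000001000000010
Output column grouped in 4s = 0000 0010 0000 0010 = 0x0202
Convert to decimal digit by digit (value = value*16 + digit):
  0 -> 0
  0*16 + 2 = 2
  2*16 + 0 = 32
  32*16 + 2 = 514
Decimal = 514

514


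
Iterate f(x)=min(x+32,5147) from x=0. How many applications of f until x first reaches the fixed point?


Step 1: x=0, cap=5147, increment=32
Step 2: x grows by 32 each step until capped at 5147; fixed point is x=5147
Step 3: iterations = ceil(5147/32) = 161

161


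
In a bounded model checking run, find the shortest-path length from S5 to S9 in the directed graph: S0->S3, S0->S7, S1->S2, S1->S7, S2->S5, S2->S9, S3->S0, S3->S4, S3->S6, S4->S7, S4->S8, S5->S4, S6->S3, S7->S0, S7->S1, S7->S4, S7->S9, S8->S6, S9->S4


BFS layer-by-layer from S5:
  dist 0: {S5}
  dist 1: {S4}
  dist 2: {S7, S8}
  dist 3: {S0, S1, S6, S9}
  -> S9 reached at distance 3
Shortest path length = 3

3


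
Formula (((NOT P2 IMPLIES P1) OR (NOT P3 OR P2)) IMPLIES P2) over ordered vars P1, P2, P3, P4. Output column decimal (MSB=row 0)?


Formula: (((NOT P2 IMPLIES P1) OR (NOT P3 OR P2)) IMPLIES P2) over P1, P2, P3, P4 (16 rows)
Evaluate each row (bits = P1,P2,P3,P4, MSB first):
  row 0 [0000]: (((NOT 0 IMPLIES 0) OR (NOT 0 OR 0)) IMPLIES 0) -> 0
  row 1 [0001]: (((NOT 0 IMPLIES 0) OR (NOT 0 OR 0)) IMPLIES 0) -> 0
  row 2 [0010]: (((NOT 0 IMPLIES 0) OR (NOT 1 OR 0)) IMPLIES 0) -> 1
  row 3 [0011]: (((NOT 0 IMPLIES 0) OR (NOT 1 OR 0)) IMPLIES 0) -> 1
  row 4 [0100]: (((NOT 1 IMPLIES 0) OR (NOT 0 OR 1)) IMPLIES 1) -> 1
  row 5 [0101]: (((NOT 1 IMPLIES 0) OR (NOT 0 OR 1)) IMPLIES 1) -> 1
  row 6 [0110]: (((NOT 1 IMPLIES 0) OR (NOT 1 OR 1)) IMPLIES 1) -> 1
  row 7 [0111]: (((NOT 1 IMPLIES 0) OR (NOT 1 OR 1)) IMPLIES 1) -> 1
  row 8 [1000]: (((NOT 0 IMPLIES 1) OR (NOT 0 OR 0)) IMPLIES 0) -> 0
  row 9 [1001]: (((NOT 0 IMPLIES 1) OR (NOT 0 OR 0)) IMPLIES 0) -> 0
  row 10 [1010]: (((NOT 0 IMPLIES 1) OR (NOT 1 OR 0)) IMPLIES 0) -> 0
  row 11 [1011]: (((NOT 0 IMPLIES 1) OR (NOT 1 OR 0)) IMPLIES 0) -> 0
  row 12 [1100]: (((NOT 1 IMPLIES 1) OR (NOT 0 OR 1)) IMPLIES 1) -> 1
  row 13 [1101]: (((NOT 1 IMPLIES 1) OR (NOT 0 OR 1)) IMPLIES 1) -> 1
  row 14 [1110]: (((NOT 1 IMPLIES 1) OR (NOT 1 OR 1)) IMPLIES 1) -> 1
  row 15 [1111]: (((NOT 1 IMPLIES 1) OR (NOT 1 OR 1)) IMPLIES 1) -> 1
Full result column, 4 rows per line (P1,P2 fixed per line; P3,P4 runs 00..11 left to right):
  rows 0-3 [P1,P2=00]: 0011  = hex 3
  rows 4-7 [P1,P2=01]: 1111  = hex F
  rows 8-11 [P1,P2=10]: 0000  = hex 0
  rows 12-15 [P1,P2=11]: 1111  = hex F
Output column (row 0 .. row 15) = 0011111100001111
Output column grouped in 4s = 0011 1111 0000 1111 = 0x3F0F
Convert to decimal digit by digit (value = value*16 + digit):
  3 -> 3
  3*16 + 15 (F) = 63
  63*16 + 0 = 1008
  1008*16 + 15 (F) = 16143
Decimal = 16143

16143
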